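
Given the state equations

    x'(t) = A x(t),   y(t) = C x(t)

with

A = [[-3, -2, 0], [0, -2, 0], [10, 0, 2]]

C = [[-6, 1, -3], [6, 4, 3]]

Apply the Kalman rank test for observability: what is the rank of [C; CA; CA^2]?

2

CA = [[-12, 10, -6], [12, -20, 6]]
CA^2 = [[-24, 4, -12], [24, 16, 12]]
Observability matrix O = [C; CA; CA^2] = [[-6, 1, -3], [6, 4, 3], [-12, 10, -6], [12, -20, 6], [-24, 4, -12], [24, 16, 12]]
The columns c1, c2, c3 of O are linearly dependent: -c1 + 2·c3 = 0 (check each entry), so rank(O) ≤ 2.
The 2×2 minor from rows 1, 2, columns 1, 2 is (-6)·4 - 1·6 = -24 - 6 = -30 ≠ 0, so rank(O) = 2.
rank(O) = 2 < n = 3, so the pair (A, C) is not completely observable.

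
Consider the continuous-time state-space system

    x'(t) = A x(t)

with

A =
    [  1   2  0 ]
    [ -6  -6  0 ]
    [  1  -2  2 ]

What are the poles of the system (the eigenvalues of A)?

-3, -2, 2

det(sI - A) = s^3 - (tr A)s^2 + (M11 + M22 + M33)s - det A, where Mii is the 2×2 principal minor of A obtained by deleting row i and column i.
tr A = 1 + (-6) + 2 = -3; M11 = (-6)·2 - 0·(-2) = -12 - 0 = -12; M22 = 1·2 - 0·1 = 2 - 0 = 2; M33 = 1·(-6) - 2·(-6) = -6 - (-12) = 6; sum of minors = -4.
det A = 1·((-6)·2 - 0·(-2)) - 2·((-6)·2 - 0·1) + 0·((-6)·(-2) - (-6)·1) = 1·(-12) - 2·(-12) + 0·18 = 12.
So p(s) = det(sI - A) = s^3 + 3s^2 - 4s - 12.
Rational-root test: any integer root divides -12. Testing small divisors, s = -2 works: p(-2) = -8 + 12 + 8 + (-12) = 0, so (s + 2) is a factor.
Dividing, p(s) = (s + 2)(s^2 + s - 6).
Factor s^2 + s - 6: two numbers with sum -1 and product -6 are 2 and -3, so s^2 + s - 6 = (s - 2)(s + 3).
Hence p(s) = (s - 2) (s + 2) (s + 3), with roots -3, -2, 2.
At least one eigenvalue has non-negative real part, so the system is not asymptotically stable.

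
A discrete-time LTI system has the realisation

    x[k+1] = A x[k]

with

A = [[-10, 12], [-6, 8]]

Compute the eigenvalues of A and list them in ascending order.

-4, 2

det(zI - A) = z^2 - (tr A)z + det A, with tr A = (-10) + 8 = -2 and det A = (-10)·8 - 12·(-6) = -80 - (-72) = -8.
So p(z) = det(zI - A) = z^2 + 2z - 8.
Factor z^2 + 2z - 8: two numbers with sum -2 and product -8 are 2 and -4, so z^2 + 2z - 8 = (z - 2)(z + 4).
Hence p(z) = (z - 2) (z + 4), with roots -4, 2.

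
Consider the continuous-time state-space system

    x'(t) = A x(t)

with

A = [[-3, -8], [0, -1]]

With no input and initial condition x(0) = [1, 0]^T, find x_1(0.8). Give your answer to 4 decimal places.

0.0907

det(sI - A) = s^2 - (tr A)s + det A, with tr A = (-3) + (-1) = -4 and det A = (-3)·(-1) - (-8)·0 = 3 - 0 = 3.
So p(s) = det(sI - A) = s^2 + 4s + 3.
Factor s^2 + 4s + 3: two numbers with sum -4 and product 3 are -1 and -3, so s^2 + 4s + 3 = (s + 1)(s + 3).
Hence p(s) = (s + 1) (s + 3), with roots -3, -1.
The eigenvalues -3, -1 are distinct and real, so A is diagonalisable and x(t) = e^{At} x(0) = V diag(e^{λ_i t}) V^{-1} x(0), where the columns of V are the eigenvectors.
λ = -3: A - (-3)I = [[0, -8], [0, 2]]. Row 1 gives 0·v1 + (-8)·v2 = 0, so take v_1 = [-1, 0]^T.
λ = -1: A - (-1)I = [[-2, -8], [0, 0]]. Row 1 gives (-2)·v1 + (-8)·v2 = 0, so take v_2 = [4, -1]^T.
V = [v_1 v_2] = [[-1, 4], [0, -1]] has det V = 1, so V^{-1} = adj(V)/det V = [[-1, -4], [0, -1]].
Modal coordinates z(0) = V^{-1} x(0): (-1)·1 + (-4)·0 = -1; 0·1 + (-1)·0 = 0; so z(0) = [-1, 0]^T.
x_1(t) = Σ_i (v_i)_1 · z_i(0) · e^{λ_i t} (row 1 of V times the modal terms).
x_1(0.8) = (-1)·(-1)·e^{-3·0.8} + 4·0·e^{-1·0.8} = 1·0.090718 + 0·0.449329 = 0.0907.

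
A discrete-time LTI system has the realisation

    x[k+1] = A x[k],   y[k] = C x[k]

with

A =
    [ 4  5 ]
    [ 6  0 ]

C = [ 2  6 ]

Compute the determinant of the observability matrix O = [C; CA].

CA = [[44, 10]]
Observability matrix O = [C; CA] = [[2, 6], [44, 10]]
det(O) = 2·10 - 6·44 = 20 - 264 = -244
Since det(O) ≠ 0, rank(O) = 2 and the system is completely observable.

-244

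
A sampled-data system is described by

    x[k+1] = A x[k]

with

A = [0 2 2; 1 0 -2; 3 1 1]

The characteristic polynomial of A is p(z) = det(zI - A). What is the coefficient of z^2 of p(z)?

-1

Expand det(zI - A) for the 3×3 matrix.
p(z) = z^3 - z^2 - 6z + 12.
(Check: constant term = det(-A) = (-1)^3 det A = 12; coefficient of z^2 = -tr A = -1.)
The coefficient of z^2 is -1.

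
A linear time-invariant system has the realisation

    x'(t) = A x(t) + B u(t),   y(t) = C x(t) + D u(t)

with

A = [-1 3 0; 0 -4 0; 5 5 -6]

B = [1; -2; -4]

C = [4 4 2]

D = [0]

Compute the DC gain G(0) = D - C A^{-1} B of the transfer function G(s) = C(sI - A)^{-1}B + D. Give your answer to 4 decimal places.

G(0) = C(-A)^{-1}B + D = -C A^{-1} B + D.
det A = -24, so A^{-1} = (1/-24)·adj(A) = [[-1, -3/4, 0], [0, -1/4, 0], [-5/6, -5/6, -1/6]]
A^{-1} B = [1/2, 1/2, 3/2]^T
C A^{-1} B = 7
G(0) = D - C A^{-1} B = 0 - (7) = -7

-7.0000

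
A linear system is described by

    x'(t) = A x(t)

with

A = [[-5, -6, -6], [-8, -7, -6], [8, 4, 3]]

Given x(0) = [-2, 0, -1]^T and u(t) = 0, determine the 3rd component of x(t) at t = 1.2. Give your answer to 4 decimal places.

-0.5496

det(sI - A) = s^3 - (tr A)s^2 + (M11 + M22 + M33)s - det A, where Mii is the 2×2 principal minor of A obtained by deleting row i and column i.
tr A = (-5) + (-7) + 3 = -9; M11 = (-7)·3 - (-6)·4 = -21 - (-24) = 3; M22 = (-5)·3 - (-6)·8 = -15 - (-48) = 33; M33 = (-5)·(-7) - (-6)·(-8) = 35 - 48 = -13; sum of minors = 23.
det A = (-5)·((-7)·3 - (-6)·4) - (-6)·((-8)·3 - (-6)·8) + (-6)·((-8)·4 - (-7)·8) = (-5)·3 - (-6)·24 + (-6)·24 = -15.
So p(s) = det(sI - A) = s^3 + 9s^2 + 23s + 15.
Rational-root test: any integer root divides 15. Testing small divisors, s = -1 works: p(-1) = -1 + 9 + (-23) + 15 = 0, so (s + 1) is a factor.
Dividing, p(s) = (s + 1)(s^2 + 8s + 15).
Factor s^2 + 8s + 15: two numbers with sum -8 and product 15 are -3 and -5, so s^2 + 8s + 15 = (s + 3)(s + 5).
Hence p(s) = (s + 1) (s + 3) (s + 5), with roots -5, -3, -1.
The eigenvalues -5, -3, -1 are distinct and real, so A is diagonalisable and x(t) = e^{At} x(0) = V diag(e^{λ_i t}) V^{-1} x(0), where the columns of V are the eigenvectors.
λ = -5: A - (-5)I = [[0, -6, -6], [-8, -2, -6], [8, 4, 8]]. v must be orthogonal to every row; (row 1) × (row 2) = [24, 48, -48], so take v_1 = [1, 2, -2]^T.
λ = -3: A - (-3)I = [[-2, -6, -6], [-8, -4, -6], [8, 4, 6]]. v must be orthogonal to every row; (row 1) × (row 2) = [12, 36, -40], so take v_2 = [-3, -9, 10]^T.
λ = -1: A - (-1)I = [[-4, -6, -6], [-8, -6, -6], [8, 4, 4]]. v must be orthogonal to every row; (row 1) × (row 2) = [0, 24, -24], so take v_3 = [0, -1, 1]^T.
V = [v_1 v_2 v_3] = [[1, -3, 0], [2, -9, -1], [-2, 10, 1]] has det V = 1, so V^{-1} = adj(V)/det V = [[1, 3, 3], [0, 1, 1], [2, -4, -3]].
Modal coordinates z(0) = V^{-1} x(0): 1·(-2) + 3·0 + 3·(-1) = -5; 0·(-2) + 1·0 + 1·(-1) = -1; 2·(-2) + (-4)·0 + (-3)·(-1) = -1; so z(0) = [-5, -1, -1]^T.
x_3(t) = Σ_i (v_i)_3 · z_i(0) · e^{λ_i t} (row 3 of V times the modal terms).
x_3(1.2) = (-2)·(-5)·e^{-5·1.2} + 10·(-1)·e^{-3·1.2} + 1·(-1)·e^{-1·1.2} = 10·0.002479 + (-10)·0.027324 + (-1)·0.301194 = -0.5496.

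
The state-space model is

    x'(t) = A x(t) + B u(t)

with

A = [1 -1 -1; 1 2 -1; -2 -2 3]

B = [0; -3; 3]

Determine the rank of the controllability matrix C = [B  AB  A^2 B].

3

AB = [[0], [-9], [15]]
A^2B = [[-6], [-33], [63]]
Controllability matrix C = [B  AB  A^2B] = [[0, 0, -6], [-3, -9, -33], [3, 15, 63]]
det(C) = 0·((-9)·63 - (-33)·15) - 0·((-3)·63 - (-33)·3) + (-6)·((-3)·15 - (-9)·3) = 0·(-72) - 0·(-90) + (-6)·(-18) = 108 ≠ 0, so rank(C) = 3.
rank(C) = 3 = n, so the pair (A, B) is completely controllable.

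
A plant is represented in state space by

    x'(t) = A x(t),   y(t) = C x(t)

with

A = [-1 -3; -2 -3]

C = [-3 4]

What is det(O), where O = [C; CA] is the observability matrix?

29

CA = [[-5, -3]]
Observability matrix O = [C; CA] = [[-3, 4], [-5, -3]]
det(O) = (-3)·(-3) - 4·(-5) = 9 - (-20) = 29
Since det(O) ≠ 0, rank(O) = 2 and the system is completely observable.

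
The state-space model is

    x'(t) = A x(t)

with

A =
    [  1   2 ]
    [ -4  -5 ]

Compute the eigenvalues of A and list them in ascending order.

-3, -1

det(sI - A) = s^2 - (tr A)s + det A, with tr A = 1 + (-5) = -4 and det A = 1·(-5) - 2·(-4) = -5 - (-8) = 3.
So p(s) = det(sI - A) = s^2 + 4s + 3.
Factor s^2 + 4s + 3: two numbers with sum -4 and product 3 are -1 and -3, so s^2 + 4s + 3 = (s + 1)(s + 3).
Hence p(s) = (s + 1) (s + 3), with roots -3, -1.
All eigenvalues have negative real part, so the system is asymptotically stable.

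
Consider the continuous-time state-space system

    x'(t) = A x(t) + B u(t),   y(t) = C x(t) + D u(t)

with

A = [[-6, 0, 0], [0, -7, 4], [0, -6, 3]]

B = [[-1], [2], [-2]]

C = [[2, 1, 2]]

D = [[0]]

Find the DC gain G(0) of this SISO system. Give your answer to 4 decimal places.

-22.3333

G(0) = C(-A)^{-1}B + D = -C A^{-1} B + D.
det A = -18, so A^{-1} = (1/-18)·adj(A) = [[-1/6, 0, 0], [0, 1, -4/3], [0, 2, -7/3]]
A^{-1} B = [1/6, 14/3, 26/3]^T
C A^{-1} B = 67/3
G(0) = D - C A^{-1} B = 0 - (67/3) = -67/3 ≈ -22.3333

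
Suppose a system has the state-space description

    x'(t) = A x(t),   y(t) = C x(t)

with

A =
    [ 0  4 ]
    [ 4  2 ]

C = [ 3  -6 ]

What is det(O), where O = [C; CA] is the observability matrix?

-144

CA = [[-24, 0]]
Observability matrix O = [C; CA] = [[3, -6], [-24, 0]]
det(O) = 3·0 - (-6)·(-24) = 0 - 144 = -144
Since det(O) ≠ 0, rank(O) = 2 and the system is completely observable.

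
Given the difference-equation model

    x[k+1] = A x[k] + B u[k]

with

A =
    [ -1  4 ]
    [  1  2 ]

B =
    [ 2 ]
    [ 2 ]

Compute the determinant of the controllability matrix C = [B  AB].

AB = [[6], [6]]
Controllability matrix C = [B  AB] = [[2, 6], [2, 6]]
det(C) = 2·6 - 6·2 = 12 - 12 = 0
Since det(C) = 0, rank(C) < 2 and the system is not completely controllable.

0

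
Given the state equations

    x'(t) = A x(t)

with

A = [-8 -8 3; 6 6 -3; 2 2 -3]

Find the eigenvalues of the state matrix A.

det(sI - A) = s^3 - (tr A)s^2 + (M11 + M22 + M33)s - det A, where Mii is the 2×2 principal minor of A obtained by deleting row i and column i.
tr A = (-8) + 6 + (-3) = -5; M11 = 6·(-3) - (-3)·2 = -18 - (-6) = -12; M22 = (-8)·(-3) - 3·2 = 24 - 6 = 18; M33 = (-8)·6 - (-8)·6 = -48 - (-48) = 0; sum of minors = 6.
det A = (-8)·(6·(-3) - (-3)·2) - (-8)·(6·(-3) - (-3)·2) + 3·(6·2 - 6·2) = (-8)·(-12) - (-8)·(-12) + 3·0 = 0.
So p(s) = det(sI - A) = s^3 + 5s^2 + 6s.
The constant term is 0, so p(s) = s(s^2 + 5s + 6).
Factor s^2 + 5s + 6: two numbers with sum -5 and product 6 are -2 and -3, so s^2 + 5s + 6 = (s + 2)(s + 3).
Hence p(s) = s (s + 2) (s + 3), with roots -3, -2, 0.
At least one eigenvalue has non-negative real part, so the system is not asymptotically stable.

-3, -2, 0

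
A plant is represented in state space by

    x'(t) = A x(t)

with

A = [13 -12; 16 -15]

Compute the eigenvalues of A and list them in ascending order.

det(sI - A) = s^2 - (tr A)s + det A, with tr A = 13 + (-15) = -2 and det A = 13·(-15) - (-12)·16 = -195 - (-192) = -3.
So p(s) = det(sI - A) = s^2 + 2s - 3.
Factor s^2 + 2s - 3: two numbers with sum -2 and product -3 are 1 and -3, so s^2 + 2s - 3 = (s - 1)(s + 3).
Hence p(s) = (s - 1) (s + 3), with roots -3, 1.
At least one eigenvalue has non-negative real part, so the system is not asymptotically stable.

-3, 1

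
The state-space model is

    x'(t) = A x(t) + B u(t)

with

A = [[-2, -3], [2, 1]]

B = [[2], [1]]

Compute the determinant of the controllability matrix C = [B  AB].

17

AB = [[-7], [5]]
Controllability matrix C = [B  AB] = [[2, -7], [1, 5]]
det(C) = 2·5 - (-7)·1 = 10 - (-7) = 17
Since det(C) ≠ 0, rank(C) = 2 and the system is completely controllable.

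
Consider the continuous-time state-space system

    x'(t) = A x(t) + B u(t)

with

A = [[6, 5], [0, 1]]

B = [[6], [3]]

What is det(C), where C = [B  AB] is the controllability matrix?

AB = [[51], [3]]
Controllability matrix C = [B  AB] = [[6, 51], [3, 3]]
det(C) = 6·3 - 51·3 = 18 - 153 = -135
Since det(C) ≠ 0, rank(C) = 2 and the system is completely controllable.

-135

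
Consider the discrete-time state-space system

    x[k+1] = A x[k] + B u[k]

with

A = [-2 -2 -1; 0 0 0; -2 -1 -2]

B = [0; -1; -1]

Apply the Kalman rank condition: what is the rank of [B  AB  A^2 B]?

3

AB = [[3], [0], [3]]
A^2B = [[-9], [0], [-12]]
Controllability matrix C = [B  AB  A^2B] = [[0, 3, -9], [-1, 0, 0], [-1, 3, -12]]
det(C) = 0·(0·(-12) - 0·3) - 3·((-1)·(-12) - 0·(-1)) + (-9)·((-1)·3 - 0·(-1)) = 0·0 - 3·12 + (-9)·(-3) = -9 ≠ 0, so rank(C) = 3.
rank(C) = 3 = n, so the pair (A, B) is completely controllable.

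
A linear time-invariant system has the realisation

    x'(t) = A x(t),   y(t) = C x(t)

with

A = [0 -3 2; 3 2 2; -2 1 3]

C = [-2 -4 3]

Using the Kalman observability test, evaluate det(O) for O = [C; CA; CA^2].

83

CA = [[-18, 1, -3]]
CA^2 = [[9, 53, -43]]
Observability matrix O = [C; CA; CA^2] = [[-2, -4, 3], [-18, 1, -3], [9, 53, -43]]
Expanding along the first row, det(O) = (-2)·(1·(-43) - (-3)·53) - (-4)·((-18)·(-43) - (-3)·9) + 3·((-18)·53 - 1·9) = (-2)·116 - (-4)·801 + 3·(-963) = 83
Since det(O) ≠ 0, rank(O) = 3 and the system is completely observable.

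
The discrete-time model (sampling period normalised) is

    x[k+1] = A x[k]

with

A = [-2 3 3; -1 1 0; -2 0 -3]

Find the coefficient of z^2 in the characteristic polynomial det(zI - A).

4

Expand det(zI - A) for the 3×3 matrix.
p(z) = z^3 + 4z^2 + 10z - 3.
(Check: constant term = det(-A) = (-1)^3 det A = -3; coefficient of z^2 = -tr A = 4.)
The coefficient of z^2 is 4.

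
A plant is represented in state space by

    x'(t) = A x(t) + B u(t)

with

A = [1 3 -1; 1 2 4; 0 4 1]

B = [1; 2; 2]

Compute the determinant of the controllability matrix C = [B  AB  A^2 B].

-18

AB = [[5], [13], [10]]
A^2B = [[34], [71], [62]]
Controllability matrix C = [B  AB  A^2B] = [[1, 5, 34], [2, 13, 71], [2, 10, 62]]
Expanding along the first row, det(C) = 1·(13·62 - 71·10) - 5·(2·62 - 71·2) + 34·(2·10 - 13·2) = 1·96 - 5·(-18) + 34·(-6) = -18
Since det(C) ≠ 0, rank(C) = 3 and the system is completely controllable.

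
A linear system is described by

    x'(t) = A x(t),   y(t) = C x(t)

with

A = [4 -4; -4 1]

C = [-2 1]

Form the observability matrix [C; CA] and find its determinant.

-6

CA = [[-12, 9]]
Observability matrix O = [C; CA] = [[-2, 1], [-12, 9]]
det(O) = (-2)·9 - 1·(-12) = -18 - (-12) = -6
Since det(O) ≠ 0, rank(O) = 2 and the system is completely observable.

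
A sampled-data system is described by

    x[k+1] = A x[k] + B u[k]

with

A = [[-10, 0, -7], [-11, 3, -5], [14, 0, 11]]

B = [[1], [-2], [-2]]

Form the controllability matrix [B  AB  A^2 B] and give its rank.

AB = [[4], [-7], [-8]]
A^2B = [[16], [-25], [-32]]
Controllability matrix C = [B  AB  A^2B] = [[1, 4, 16], [-2, -7, -25], [-2, -8, -32]]
The rows r1, r2, r3 of C are linearly dependent: 2·r1 + r3 = 0 (check each entry), so rank(C) ≤ 2.
The 2×2 minor from rows 1, 2, columns 1, 2 is 1·(-7) - 4·(-2) = -7 - (-8) = 1 ≠ 0, so rank(C) = 2.
rank(C) = 2 < n = 3, so the pair (A, B) is not completely controllable.

2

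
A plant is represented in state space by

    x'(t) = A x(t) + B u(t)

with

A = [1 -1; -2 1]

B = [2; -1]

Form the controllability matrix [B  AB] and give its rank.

2

AB = [[3], [-5]]
Controllability matrix C = [B  AB] = [[2, 3], [-1, -5]]
det(C) = 2·(-5) - 3·(-1) = -10 - (-3) = -7 ≠ 0, so rank(C) = 2.
rank(C) = 2 = n, so the pair (A, B) is completely controllable.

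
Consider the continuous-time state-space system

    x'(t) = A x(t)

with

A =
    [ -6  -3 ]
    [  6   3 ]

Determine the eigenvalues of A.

det(sI - A) = s^2 - (tr A)s + det A, with tr A = (-6) + 3 = -3 and det A = (-6)·3 - (-3)·6 = -18 - (-18) = 0.
So p(s) = det(sI - A) = s^2 + 3s.
Factor s^2 + 3s: two numbers with sum -3 and product 0 are 0 and -3, so s^2 + 3s = s(s + 3).
Hence p(s) = s (s + 3), with roots -3, 0.
At least one eigenvalue has non-negative real part, so the system is not asymptotically stable.

-3, 0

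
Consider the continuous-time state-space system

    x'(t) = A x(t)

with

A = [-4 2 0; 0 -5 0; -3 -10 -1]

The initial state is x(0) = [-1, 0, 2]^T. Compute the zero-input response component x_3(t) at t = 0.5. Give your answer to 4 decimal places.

1.6843

det(sI - A) = s^3 - (tr A)s^2 + (M11 + M22 + M33)s - det A, where Mii is the 2×2 principal minor of A obtained by deleting row i and column i.
tr A = (-4) + (-5) + (-1) = -10; M11 = (-5)·(-1) - 0·(-10) = 5 - 0 = 5; M22 = (-4)·(-1) - 0·(-3) = 4 - 0 = 4; M33 = (-4)·(-5) - 2·0 = 20 - 0 = 20; sum of minors = 29.
det A = (-4)·((-5)·(-1) - 0·(-10)) - 2·(0·(-1) - 0·(-3)) + 0·(0·(-10) - (-5)·(-3)) = (-4)·5 - 2·0 + 0·(-15) = -20.
So p(s) = det(sI - A) = s^3 + 10s^2 + 29s + 20.
Rational-root test: any integer root divides 20. Testing small divisors, s = -1 works: p(-1) = -1 + 10 + (-29) + 20 = 0, so (s + 1) is a factor.
Dividing, p(s) = (s + 1)(s^2 + 9s + 20).
Factor s^2 + 9s + 20: two numbers with sum -9 and product 20 are -4 and -5, so s^2 + 9s + 20 = (s + 4)(s + 5).
Hence p(s) = (s + 1) (s + 4) (s + 5), with roots -5, -4, -1.
The eigenvalues -5, -4, -1 are distinct and real, so A is diagonalisable and x(t) = e^{At} x(0) = V diag(e^{λ_i t}) V^{-1} x(0), where the columns of V are the eigenvectors.
λ = -5: A - (-5)I = [[1, 2, 0], [0, 0, 0], [-3, -10, 4]]. v must be orthogonal to every row; (row 1) × (row 3) = [8, -4, -4], so take v_1 = [-2, 1, 1]^T.
λ = -4: A - (-4)I = [[0, 2, 0], [0, -1, 0], [-3, -10, 3]]. v must be orthogonal to every row; (row 1) × (row 3) = [6, 0, 6], so take v_2 = [-1, 0, -1]^T.
λ = -1: A - (-1)I = [[-3, 2, 0], [0, -4, 0], [-3, -10, 0]]. v must be orthogonal to every row; (row 1) × (row 2) = [0, 0, 12], so take v_3 = [0, 0, -1]^T.
V = [v_1 v_2 v_3] = [[-2, -1, 0], [1, 0, 0], [1, -1, -1]] has det V = -1, so V^{-1} = adj(V)/det V = [[0, 1, 0], [-1, -2, 0], [1, 3, -1]].
Modal coordinates z(0) = V^{-1} x(0): 0·(-1) + 1·0 + 0·2 = 0; (-1)·(-1) + (-2)·0 + 0·2 = 1; 1·(-1) + 3·0 + (-1)·2 = -3; so z(0) = [0, 1, -3]^T.
x_3(t) = Σ_i (v_i)_3 · z_i(0) · e^{λ_i t} (row 3 of V times the modal terms).
x_3(0.5) = 1·0·e^{-5·0.5} + (-1)·1·e^{-4·0.5} + (-1)·(-3)·e^{-1·0.5} = 0·0.082085 + (-1)·0.135335 + 3·0.606531 = 1.6843.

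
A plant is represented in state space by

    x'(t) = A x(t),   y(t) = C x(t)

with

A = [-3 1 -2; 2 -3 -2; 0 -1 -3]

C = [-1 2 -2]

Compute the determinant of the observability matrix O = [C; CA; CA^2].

CA = [[7, -5, 4]]
CA^2 = [[-31, 18, -16]]
Observability matrix O = [C; CA; CA^2] = [[-1, 2, -2], [7, -5, 4], [-31, 18, -16]]
Expanding along the first row, det(O) = (-1)·((-5)·(-16) - 4·18) - 2·(7·(-16) - 4·(-31)) + (-2)·(7·18 - (-5)·(-31)) = (-1)·8 - 2·12 + (-2)·(-29) = 26
Since det(O) ≠ 0, rank(O) = 3 and the system is completely observable.

26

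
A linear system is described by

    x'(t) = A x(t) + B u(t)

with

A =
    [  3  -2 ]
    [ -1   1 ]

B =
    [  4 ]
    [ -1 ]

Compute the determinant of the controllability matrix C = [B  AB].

-6

AB = [[14], [-5]]
Controllability matrix C = [B  AB] = [[4, 14], [-1, -5]]
det(C) = 4·(-5) - 14·(-1) = -20 - (-14) = -6
Since det(C) ≠ 0, rank(C) = 2 and the system is completely controllable.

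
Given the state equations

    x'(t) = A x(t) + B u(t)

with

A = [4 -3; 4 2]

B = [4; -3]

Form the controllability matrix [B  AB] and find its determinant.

AB = [[25], [10]]
Controllability matrix C = [B  AB] = [[4, 25], [-3, 10]]
det(C) = 4·10 - 25·(-3) = 40 - (-75) = 115
Since det(C) ≠ 0, rank(C) = 2 and the system is completely controllable.

115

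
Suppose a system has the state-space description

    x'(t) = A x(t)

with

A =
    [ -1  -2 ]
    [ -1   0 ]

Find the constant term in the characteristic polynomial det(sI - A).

For a 2×2 matrix, det(sI - A) = s^2 - (tr A)s + det A.
tr A = -1, det A = -2.
So p(s) = s^2 + s - 2.
The constant term is -2.

-2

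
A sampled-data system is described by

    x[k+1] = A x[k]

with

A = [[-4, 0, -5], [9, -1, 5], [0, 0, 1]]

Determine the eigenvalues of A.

det(zI - A) = z^3 - (tr A)z^2 + (M11 + M22 + M33)z - det A, where Mii is the 2×2 principal minor of A obtained by deleting row i and column i.
tr A = (-4) + (-1) + 1 = -4; M11 = (-1)·1 - 5·0 = -1 - 0 = -1; M22 = (-4)·1 - (-5)·0 = -4 - 0 = -4; M33 = (-4)·(-1) - 0·9 = 4 - 0 = 4; sum of minors = -1.
det A = (-4)·((-1)·1 - 5·0) - 0·(9·1 - 5·0) + (-5)·(9·0 - (-1)·0) = (-4)·(-1) - 0·9 + (-5)·0 = 4.
So p(z) = det(zI - A) = z^3 + 4z^2 - z - 4.
Rational-root test: any integer root divides -4. Testing small divisors, z = -1 works: p(-1) = -1 + 4 + 1 + (-4) = 0, so (z + 1) is a factor.
Dividing, p(z) = (z + 1)(z^2 + 3z - 4).
Factor z^2 + 3z - 4: two numbers with sum -3 and product -4 are 1 and -4, so z^2 + 3z - 4 = (z - 1)(z + 4).
Hence p(z) = (z - 1) (z + 1) (z + 4), with roots -4, -1, 1.

-4, -1, 1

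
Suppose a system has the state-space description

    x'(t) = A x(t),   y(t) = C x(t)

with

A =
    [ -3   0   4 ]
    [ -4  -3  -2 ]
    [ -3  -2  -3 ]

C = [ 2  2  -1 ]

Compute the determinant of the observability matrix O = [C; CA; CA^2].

CA = [[-11, -4, 7]]
CA^2 = [[28, -2, -57]]
Observability matrix O = [C; CA; CA^2] = [[2, 2, -1], [-11, -4, 7], [28, -2, -57]]
Expanding along the first row, det(O) = 2·((-4)·(-57) - 7·(-2)) - 2·((-11)·(-57) - 7·28) + (-1)·((-11)·(-2) - (-4)·28) = 2·242 - 2·431 + (-1)·134 = -512
Since det(O) ≠ 0, rank(O) = 3 and the system is completely observable.

-512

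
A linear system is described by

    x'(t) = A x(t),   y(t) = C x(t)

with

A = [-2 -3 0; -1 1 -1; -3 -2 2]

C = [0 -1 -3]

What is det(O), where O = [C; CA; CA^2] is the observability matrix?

CA = [[10, 5, -5]]
CA^2 = [[-10, -15, -15]]
Observability matrix O = [C; CA; CA^2] = [[0, -1, -3], [10, 5, -5], [-10, -15, -15]]
Expanding along the first row, det(O) = 0·(5·(-15) - (-5)·(-15)) - (-1)·(10·(-15) - (-5)·(-10)) + (-3)·(10·(-15) - 5·(-10)) = 0·(-150) - (-1)·(-200) + (-3)·(-100) = 100
Since det(O) ≠ 0, rank(O) = 3 and the system is completely observable.

100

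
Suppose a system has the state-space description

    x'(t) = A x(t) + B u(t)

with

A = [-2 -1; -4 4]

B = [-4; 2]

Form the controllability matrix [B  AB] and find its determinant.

AB = [[6], [24]]
Controllability matrix C = [B  AB] = [[-4, 6], [2, 24]]
det(C) = (-4)·24 - 6·2 = -96 - 12 = -108
Since det(C) ≠ 0, rank(C) = 2 and the system is completely controllable.

-108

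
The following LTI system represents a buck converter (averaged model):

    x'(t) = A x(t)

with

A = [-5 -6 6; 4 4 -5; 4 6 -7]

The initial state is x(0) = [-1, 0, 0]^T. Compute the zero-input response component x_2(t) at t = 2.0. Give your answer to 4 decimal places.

det(sI - A) = s^3 - (tr A)s^2 + (M11 + M22 + M33)s - det A, where Mii is the 2×2 principal minor of A obtained by deleting row i and column i.
tr A = (-5) + 4 + (-7) = -8; M11 = 4·(-7) - (-5)·6 = -28 - (-30) = 2; M22 = (-5)·(-7) - 6·4 = 35 - 24 = 11; M33 = (-5)·4 - (-6)·4 = -20 - (-24) = 4; sum of minors = 17.
det A = (-5)·(4·(-7) - (-5)·6) - (-6)·(4·(-7) - (-5)·4) + 6·(4·6 - 4·4) = (-5)·2 - (-6)·(-8) + 6·8 = -10.
So p(s) = det(sI - A) = s^3 + 8s^2 + 17s + 10.
Rational-root test: any integer root divides 10. Testing small divisors, s = -1 works: p(-1) = -1 + 8 + (-17) + 10 = 0, so (s + 1) is a factor.
Dividing, p(s) = (s + 1)(s^2 + 7s + 10).
Factor s^2 + 7s + 10: two numbers with sum -7 and product 10 are -2 and -5, so s^2 + 7s + 10 = (s + 2)(s + 5).
Hence p(s) = (s + 1) (s + 2) (s + 5), with roots -5, -2, -1.
The eigenvalues -5, -2, -1 are distinct and real, so A is diagonalisable and x(t) = e^{At} x(0) = V diag(e^{λ_i t}) V^{-1} x(0), where the columns of V are the eigenvectors.
λ = -5: A - (-5)I = [[0, -6, 6], [4, 9, -5], [4, 6, -2]]. v must be orthogonal to every row; (row 1) × (row 2) = [-24, 24, 24], so take v_1 = [1, -1, -1]^T.
λ = -2: A - (-2)I = [[-3, -6, 6], [4, 6, -5], [4, 6, -5]]. v must be orthogonal to every row; (row 1) × (row 2) = [-6, 9, 6], so take v_2 = [-2, 3, 2]^T.
λ = -1: A - (-1)I = [[-4, -6, 6], [4, 5, -5], [4, 6, -6]]. v must be orthogonal to every row; (row 1) × (row 2) = [0, 4, 4], so take v_3 = [0, 1, 1]^T.
V = [v_1 v_2 v_3] = [[1, -2, 0], [-1, 3, 1], [-1, 2, 1]] has det V = 1, so V^{-1} = adj(V)/det V = [[1, 2, -2], [0, 1, -1], [1, 0, 1]].
Modal coordinates z(0) = V^{-1} x(0): 1·(-1) + 2·0 + (-2)·0 = -1; 0·(-1) + 1·0 + (-1)·0 = 0; 1·(-1) + 0·0 + 1·0 = -1; so z(0) = [-1, 0, -1]^T.
x_2(t) = Σ_i (v_i)_2 · z_i(0) · e^{λ_i t} (row 2 of V times the modal terms).
x_2(2.0) = (-1)·(-1)·e^{-5·2.0} + 3·0·e^{-2·2.0} + 1·(-1)·e^{-1·2.0} = 1·0.000045 + 0·0.018316 + (-1)·0.135335 = -0.1353.

-0.1353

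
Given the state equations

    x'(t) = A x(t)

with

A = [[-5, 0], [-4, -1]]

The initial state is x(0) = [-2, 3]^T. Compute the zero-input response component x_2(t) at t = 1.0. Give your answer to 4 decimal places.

det(sI - A) = s^2 - (tr A)s + det A, with tr A = (-5) + (-1) = -6 and det A = (-5)·(-1) - 0·(-4) = 5 - 0 = 5.
So p(s) = det(sI - A) = s^2 + 6s + 5.
Factor s^2 + 6s + 5: two numbers with sum -6 and product 5 are -1 and -5, so s^2 + 6s + 5 = (s + 1)(s + 5).
Hence p(s) = (s + 1) (s + 5), with roots -5, -1.
The eigenvalues -5, -1 are distinct and real, so A is diagonalisable and x(t) = e^{At} x(0) = V diag(e^{λ_i t}) V^{-1} x(0), where the columns of V are the eigenvectors.
λ = -5: A - (-5)I = [[0, 0], [-4, 4]]. Row 2 gives (-4)·v1 + 4·v2 = 0, so take v_1 = [1, 1]^T.
λ = -1: A - (-1)I = [[-4, 0], [-4, 0]]. Row 1 gives (-4)·v1 + 0·v2 = 0, so take v_2 = [0, 1]^T.
V = [v_1 v_2] = [[1, 0], [1, 1]] has det V = 1, so V^{-1} = adj(V)/det V = [[1, 0], [-1, 1]].
Modal coordinates z(0) = V^{-1} x(0): 1·(-2) + 0·3 = -2; (-1)·(-2) + 1·3 = 5; so z(0) = [-2, 5]^T.
x_2(t) = Σ_i (v_i)_2 · z_i(0) · e^{λ_i t} (row 2 of V times the modal terms).
x_2(1.0) = 1·(-2)·e^{-5·1.0} + 1·5·e^{-1·1.0} = (-2)·0.006738 + 5·0.367879 = 1.8259.

1.8259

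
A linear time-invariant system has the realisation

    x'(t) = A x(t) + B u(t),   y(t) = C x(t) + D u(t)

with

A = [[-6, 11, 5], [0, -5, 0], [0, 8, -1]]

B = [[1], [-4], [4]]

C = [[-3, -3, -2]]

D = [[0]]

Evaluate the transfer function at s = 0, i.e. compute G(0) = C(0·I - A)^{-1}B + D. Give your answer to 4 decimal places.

17.1000

G(0) = C(-A)^{-1}B + D = -C A^{-1} B + D.
det A = -30, so A^{-1} = (1/-30)·adj(A) = [[-1/6, -17/10, -5/6], [0, -1/5, 0], [0, -8/5, -1]]
A^{-1} B = [33/10, 4/5, 12/5]^T
C A^{-1} B = -171/10
G(0) = D - C A^{-1} B = 0 - (-171/10) = 171/10 ≈ 17.1000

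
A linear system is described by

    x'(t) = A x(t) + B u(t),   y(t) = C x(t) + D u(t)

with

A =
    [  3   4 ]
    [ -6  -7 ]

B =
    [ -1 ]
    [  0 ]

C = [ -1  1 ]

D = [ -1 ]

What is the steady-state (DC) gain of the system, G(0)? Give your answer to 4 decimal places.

3.3333

G(0) = C(-A)^{-1}B + D = -C A^{-1} B + D.
det A = 3, so A^{-1} = (1/3)·adj(A) = [[-7/3, -4/3], [2, 1]]
A^{-1} B = [7/3, -2]^T
C A^{-1} B = -13/3
G(0) = D - C A^{-1} B = -1 - (-13/3) = 10/3 ≈ 3.3333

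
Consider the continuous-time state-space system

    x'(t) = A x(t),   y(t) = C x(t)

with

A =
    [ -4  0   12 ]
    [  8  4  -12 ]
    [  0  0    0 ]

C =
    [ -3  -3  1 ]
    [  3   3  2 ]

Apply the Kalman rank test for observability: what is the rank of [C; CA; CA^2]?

2

CA = [[-12, -12, 0], [12, 12, 0]]
CA^2 = [[-48, -48, 0], [48, 48, 0]]
Observability matrix O = [C; CA; CA^2] = [[-3, -3, 1], [3, 3, 2], [-12, -12, 0], [12, 12, 0], [-48, -48, 0], [48, 48, 0]]
The columns c1, c2, c3 of O are linearly dependent: -c1 + c2 = 0 (check each entry), so rank(O) ≤ 2.
The 2×2 minor from rows 1, 2, columns 1, 3 is (-3)·2 - 1·3 = -6 - 3 = -9 ≠ 0, so rank(O) = 2.
rank(O) = 2 < n = 3, so the pair (A, C) is not completely observable.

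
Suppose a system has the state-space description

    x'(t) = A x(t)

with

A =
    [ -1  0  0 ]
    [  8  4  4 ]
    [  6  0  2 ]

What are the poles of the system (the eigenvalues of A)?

-1, 2, 4

det(sI - A) = s^3 - (tr A)s^2 + (M11 + M22 + M33)s - det A, where Mii is the 2×2 principal minor of A obtained by deleting row i and column i.
tr A = (-1) + 4 + 2 = 5; M11 = 4·2 - 4·0 = 8 - 0 = 8; M22 = (-1)·2 - 0·6 = -2 - 0 = -2; M33 = (-1)·4 - 0·8 = -4 - 0 = -4; sum of minors = 2.
det A = (-1)·(4·2 - 4·0) - 0·(8·2 - 4·6) + 0·(8·0 - 4·6) = (-1)·8 - 0·(-8) + 0·(-24) = -8.
So p(s) = det(sI - A) = s^3 - 5s^2 + 2s + 8.
Rational-root test: any integer root divides 8. Testing small divisors, s = -1 works: p(-1) = -1 + (-5) + (-2) + 8 = 0, so (s + 1) is a factor.
Dividing, p(s) = (s + 1)(s^2 - 6s + 8).
Factor s^2 - 6s + 8: two numbers with sum 6 and product 8 are 4 and 2, so s^2 - 6s + 8 = (s - 4)(s - 2).
Hence p(s) = (s - 4) (s - 2) (s + 1), with roots -1, 2, 4.
At least one eigenvalue has non-negative real part, so the system is not asymptotically stable.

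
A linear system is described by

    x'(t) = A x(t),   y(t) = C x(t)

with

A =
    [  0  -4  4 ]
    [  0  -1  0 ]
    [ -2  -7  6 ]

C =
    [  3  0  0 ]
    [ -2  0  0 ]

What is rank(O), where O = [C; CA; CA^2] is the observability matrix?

CA = [[0, -12, 12], [0, 8, -8]]
CA^2 = [[-24, -72, 72], [16, 48, -48]]
Observability matrix O = [C; CA; CA^2] = [[3, 0, 0], [-2, 0, 0], [0, -12, 12], [0, 8, -8], [-24, -72, 72], [16, 48, -48]]
The columns c1, c2, c3 of O are linearly dependent: c2 + c3 = 0 (check each entry), so rank(O) ≤ 2.
The 2×2 minor from rows 1, 3, columns 1, 2 is 3·(-12) - 0·0 = -36 - 0 = -36 ≠ 0, so rank(O) = 2.
rank(O) = 2 < n = 3, so the pair (A, C) is not completely observable.

2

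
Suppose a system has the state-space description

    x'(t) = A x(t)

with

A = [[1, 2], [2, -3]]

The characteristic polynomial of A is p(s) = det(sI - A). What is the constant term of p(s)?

For a 2×2 matrix, det(sI - A) = s^2 - (tr A)s + det A.
tr A = -2, det A = -7.
So p(s) = s^2 + 2s - 7.
The constant term is -7.

-7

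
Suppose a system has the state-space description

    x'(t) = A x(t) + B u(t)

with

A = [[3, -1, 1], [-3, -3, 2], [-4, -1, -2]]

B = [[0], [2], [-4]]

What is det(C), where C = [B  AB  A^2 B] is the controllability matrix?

AB = [[-6], [-14], [6]]
A^2B = [[2], [72], [26]]
Controllability matrix C = [B  AB  A^2B] = [[0, -6, 2], [2, -14, 72], [-4, 6, 26]]
Expanding along the first row, det(C) = 0·((-14)·26 - 72·6) - (-6)·(2·26 - 72·(-4)) + 2·(2·6 - (-14)·(-4)) = 0·(-796) - (-6)·340 + 2·(-44) = 1952
Since det(C) ≠ 0, rank(C) = 3 and the system is completely controllable.

1952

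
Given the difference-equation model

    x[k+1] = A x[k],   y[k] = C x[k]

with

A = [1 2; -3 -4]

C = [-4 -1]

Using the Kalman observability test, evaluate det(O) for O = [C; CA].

CA = [[-1, -4]]
Observability matrix O = [C; CA] = [[-4, -1], [-1, -4]]
det(O) = (-4)·(-4) - (-1)·(-1) = 16 - 1 = 15
Since det(O) ≠ 0, rank(O) = 2 and the system is completely observable.

15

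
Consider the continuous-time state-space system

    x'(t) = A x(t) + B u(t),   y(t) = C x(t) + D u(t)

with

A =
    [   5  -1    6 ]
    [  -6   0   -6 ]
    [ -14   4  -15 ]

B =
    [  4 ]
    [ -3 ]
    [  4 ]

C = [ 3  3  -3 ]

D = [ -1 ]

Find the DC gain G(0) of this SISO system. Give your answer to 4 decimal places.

G(0) = C(-A)^{-1}B + D = -C A^{-1} B + D.
det A = -18, so A^{-1} = (1/-18)·adj(A) = [[-4/3, -1/2, -1/3], [1/3, -1/2, 1/3], [4/3, 1/3, 1/3]]
A^{-1} B = [-31/6, 25/6, 17/3]^T
C A^{-1} B = -20
G(0) = D - C A^{-1} B = -1 - (-20) = 19

19.0000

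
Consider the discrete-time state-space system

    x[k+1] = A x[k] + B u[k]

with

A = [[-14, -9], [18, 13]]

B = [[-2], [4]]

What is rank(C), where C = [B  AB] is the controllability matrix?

AB = [[-8], [16]]
Controllability matrix C = [B  AB] = [[-2, -8], [4, 16]]
Every column of C is a scalar multiple of column 1 = [-2, 4] (multipliers 1, 4), so the columns span a one-dimensional space.
C ≠ 0, hence rank(C) = 1.
rank(C) = 1 < n = 2, so the pair (A, B) is not completely controllable.

1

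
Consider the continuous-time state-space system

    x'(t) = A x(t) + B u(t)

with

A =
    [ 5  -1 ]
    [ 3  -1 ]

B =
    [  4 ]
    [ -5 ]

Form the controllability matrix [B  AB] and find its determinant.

193

AB = [[25], [17]]
Controllability matrix C = [B  AB] = [[4, 25], [-5, 17]]
det(C) = 4·17 - 25·(-5) = 68 - (-125) = 193
Since det(C) ≠ 0, rank(C) = 2 and the system is completely controllable.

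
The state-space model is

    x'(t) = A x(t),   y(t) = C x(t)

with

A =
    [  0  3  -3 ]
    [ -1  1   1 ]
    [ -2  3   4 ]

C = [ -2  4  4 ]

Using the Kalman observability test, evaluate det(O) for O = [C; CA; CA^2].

440

CA = [[-12, 10, 26]]
CA^2 = [[-62, 52, 150]]
Observability matrix O = [C; CA; CA^2] = [[-2, 4, 4], [-12, 10, 26], [-62, 52, 150]]
Expanding along the first row, det(O) = (-2)·(10·150 - 26·52) - 4·((-12)·150 - 26·(-62)) + 4·((-12)·52 - 10·(-62)) = (-2)·148 - 4·(-188) + 4·(-4) = 440
Since det(O) ≠ 0, rank(O) = 3 and the system is completely observable.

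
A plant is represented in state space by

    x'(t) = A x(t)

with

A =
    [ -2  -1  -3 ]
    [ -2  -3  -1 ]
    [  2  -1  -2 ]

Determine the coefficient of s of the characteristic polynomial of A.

Expand det(sI - A) for the 3×3 matrix.
p(s) = s^3 + 7s^2 + 19s + 28.
(Check: constant term = det(-A) = (-1)^3 det A = 28; coefficient of s^2 = -tr A = 7.)
The coefficient of s is 19.

19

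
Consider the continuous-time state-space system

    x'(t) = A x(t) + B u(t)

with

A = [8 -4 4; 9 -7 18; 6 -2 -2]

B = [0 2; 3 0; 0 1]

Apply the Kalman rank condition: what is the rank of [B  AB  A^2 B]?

AB = [[-12, 20], [-21, 36], [-6, 10]]
A^2B = [[-36, 56], [-69, 108], [-18, 28]]
Controllability matrix C = [B  AB  A^2B] = [[0, 2, -12, 20, -36, 56], [3, 0, -21, 36, -69, 108], [0, 1, -6, 10, -18, 28]]
The rows r1, r2, r3 of C are linearly dependent: -r1 + 2·r3 = 0 (check each entry), so rank(C) ≤ 2.
The 2×2 minor from rows 1, 2, columns 1, 2 is 0·0 - 2·3 = 0 - 6 = -6 ≠ 0, so rank(C) = 2.
rank(C) = 2 < n = 3, so the pair (A, B) is not completely controllable.

2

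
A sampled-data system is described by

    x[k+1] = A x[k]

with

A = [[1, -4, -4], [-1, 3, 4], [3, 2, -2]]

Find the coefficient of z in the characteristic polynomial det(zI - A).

-5

Expand det(zI - A) for the 3×3 matrix.
p(z) = z^3 - 2z^2 - 5z + 10.
(Check: constant term = det(-A) = (-1)^3 det A = 10; coefficient of z^2 = -tr A = -2.)
The coefficient of z is -5.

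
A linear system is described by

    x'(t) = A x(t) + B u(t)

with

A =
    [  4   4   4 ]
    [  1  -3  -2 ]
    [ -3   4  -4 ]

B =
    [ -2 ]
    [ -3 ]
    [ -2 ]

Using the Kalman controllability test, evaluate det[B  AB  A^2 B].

AB = [[-28], [11], [2]]
A^2B = [[-60], [-65], [120]]
Controllability matrix C = [B  AB  A^2B] = [[-2, -28, -60], [-3, 11, -65], [-2, 2, 120]]
Expanding along the first row, det(C) = (-2)·(11·120 - (-65)·2) - (-28)·((-3)·120 - (-65)·(-2)) + (-60)·((-3)·2 - 11·(-2)) = (-2)·1450 - (-28)·(-490) + (-60)·16 = -17580
Since det(C) ≠ 0, rank(C) = 3 and the system is completely controllable.

-17580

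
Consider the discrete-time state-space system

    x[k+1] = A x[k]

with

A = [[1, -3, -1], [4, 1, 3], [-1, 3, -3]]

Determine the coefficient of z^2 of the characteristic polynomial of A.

Expand det(zI - A) for the 3×3 matrix.
p(z) = z^3 + z^2 - 3z + 52.
(Check: constant term = det(-A) = (-1)^3 det A = 52; coefficient of z^2 = -tr A = 1.)
The coefficient of z^2 is 1.

1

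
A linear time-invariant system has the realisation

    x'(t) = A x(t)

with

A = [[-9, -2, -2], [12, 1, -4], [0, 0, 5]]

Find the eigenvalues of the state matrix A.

det(sI - A) = s^3 - (tr A)s^2 + (M11 + M22 + M33)s - det A, where Mii is the 2×2 principal minor of A obtained by deleting row i and column i.
tr A = (-9) + 1 + 5 = -3; M11 = 1·5 - (-4)·0 = 5 - 0 = 5; M22 = (-9)·5 - (-2)·0 = -45 - 0 = -45; M33 = (-9)·1 - (-2)·12 = -9 - (-24) = 15; sum of minors = -25.
det A = (-9)·(1·5 - (-4)·0) - (-2)·(12·5 - (-4)·0) + (-2)·(12·0 - 1·0) = (-9)·5 - (-2)·60 + (-2)·0 = 75.
So p(s) = det(sI - A) = s^3 + 3s^2 - 25s - 75.
Rational-root test: any integer root divides -75. Testing small divisors, s = -3 works: p(-3) = -27 + 27 + 75 + (-75) = 0, so (s + 3) is a factor.
Dividing, p(s) = (s + 3)(s^2 - 25).
Factor s^2 - 25: two numbers with sum 0 and product -25 are 5 and -5, so s^2 - 25 = (s - 5)(s + 5).
Hence p(s) = (s - 5) (s + 3) (s + 5), with roots -5, -3, 5.
At least one eigenvalue has non-negative real part, so the system is not asymptotically stable.

-5, -3, 5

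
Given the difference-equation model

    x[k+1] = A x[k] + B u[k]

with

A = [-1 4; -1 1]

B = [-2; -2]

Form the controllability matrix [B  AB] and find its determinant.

AB = [[-6], [0]]
Controllability matrix C = [B  AB] = [[-2, -6], [-2, 0]]
det(C) = (-2)·0 - (-6)·(-2) = 0 - 12 = -12
Since det(C) ≠ 0, rank(C) = 2 and the system is completely controllable.

-12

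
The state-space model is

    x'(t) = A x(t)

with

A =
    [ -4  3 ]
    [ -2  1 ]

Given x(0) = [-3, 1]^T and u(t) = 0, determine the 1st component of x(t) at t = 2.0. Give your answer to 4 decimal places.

0.9982

det(sI - A) = s^2 - (tr A)s + det A, with tr A = (-4) + 1 = -3 and det A = (-4)·1 - 3·(-2) = -4 - (-6) = 2.
So p(s) = det(sI - A) = s^2 + 3s + 2.
Factor s^2 + 3s + 2: two numbers with sum -3 and product 2 are -1 and -2, so s^2 + 3s + 2 = (s + 1)(s + 2).
Hence p(s) = (s + 1) (s + 2), with roots -2, -1.
The eigenvalues -2, -1 are distinct and real, so A is diagonalisable and x(t) = e^{At} x(0) = V diag(e^{λ_i t}) V^{-1} x(0), where the columns of V are the eigenvectors.
λ = -2: A - (-2)I = [[-2, 3], [-2, 3]]. Row 1 gives (-2)·v1 + 3·v2 = 0, so take v_1 = [-3, -2]^T.
λ = -1: A - (-1)I = [[-3, 3], [-2, 2]]. Row 1 gives (-3)·v1 + 3·v2 = 0, so take v_2 = [1, 1]^T.
V = [v_1 v_2] = [[-3, 1], [-2, 1]] has det V = -1, so V^{-1} = adj(V)/det V = [[-1, 1], [-2, 3]].
Modal coordinates z(0) = V^{-1} x(0): (-1)·(-3) + 1·1 = 4; (-2)·(-3) + 3·1 = 9; so z(0) = [4, 9]^T.
x_1(t) = Σ_i (v_i)_1 · z_i(0) · e^{λ_i t} (row 1 of V times the modal terms).
x_1(2.0) = (-3)·4·e^{-2·2.0} + 1·9·e^{-1·2.0} = (-12)·0.018316 + 9·0.135335 = 0.9982.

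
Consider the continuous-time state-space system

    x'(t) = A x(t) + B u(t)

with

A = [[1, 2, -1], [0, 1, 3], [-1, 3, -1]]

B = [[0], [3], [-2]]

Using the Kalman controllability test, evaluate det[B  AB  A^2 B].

AB = [[8], [-3], [11]]
A^2B = [[-9], [30], [-28]]
Controllability matrix C = [B  AB  A^2B] = [[0, 8, -9], [3, -3, 30], [-2, 11, -28]]
Expanding along the first row, det(C) = 0·((-3)·(-28) - 30·11) - 8·(3·(-28) - 30·(-2)) + (-9)·(3·11 - (-3)·(-2)) = 0·(-246) - 8·(-24) + (-9)·27 = -51
Since det(C) ≠ 0, rank(C) = 3 and the system is completely controllable.

-51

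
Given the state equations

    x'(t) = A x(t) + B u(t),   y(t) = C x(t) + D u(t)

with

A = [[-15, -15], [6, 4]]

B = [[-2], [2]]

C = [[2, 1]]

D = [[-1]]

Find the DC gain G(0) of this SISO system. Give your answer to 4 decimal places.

G(0) = C(-A)^{-1}B + D = -C A^{-1} B + D.
det A = 30, so A^{-1} = (1/30)·adj(A) = [[2/15, 1/2], [-1/5, -1/2]]
A^{-1} B = [11/15, -3/5]^T
C A^{-1} B = 13/15
G(0) = D - C A^{-1} B = -1 - (13/15) = -28/15 ≈ -1.8667

-1.8667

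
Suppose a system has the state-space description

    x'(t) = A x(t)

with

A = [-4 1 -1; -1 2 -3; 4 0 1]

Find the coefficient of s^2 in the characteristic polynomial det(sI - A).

1

Expand det(sI - A) for the 3×3 matrix.
p(s) = s^3 + s^2 - 5s + 11.
(Check: constant term = det(-A) = (-1)^3 det A = 11; coefficient of s^2 = -tr A = 1.)
The coefficient of s^2 is 1.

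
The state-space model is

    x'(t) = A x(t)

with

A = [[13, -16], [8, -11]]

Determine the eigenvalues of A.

-3, 5

det(sI - A) = s^2 - (tr A)s + det A, with tr A = 13 + (-11) = 2 and det A = 13·(-11) - (-16)·8 = -143 - (-128) = -15.
So p(s) = det(sI - A) = s^2 - 2s - 15.
Factor s^2 - 2s - 15: two numbers with sum 2 and product -15 are 5 and -3, so s^2 - 2s - 15 = (s - 5)(s + 3).
Hence p(s) = (s - 5) (s + 3), with roots -3, 5.
At least one eigenvalue has non-negative real part, so the system is not asymptotically stable.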